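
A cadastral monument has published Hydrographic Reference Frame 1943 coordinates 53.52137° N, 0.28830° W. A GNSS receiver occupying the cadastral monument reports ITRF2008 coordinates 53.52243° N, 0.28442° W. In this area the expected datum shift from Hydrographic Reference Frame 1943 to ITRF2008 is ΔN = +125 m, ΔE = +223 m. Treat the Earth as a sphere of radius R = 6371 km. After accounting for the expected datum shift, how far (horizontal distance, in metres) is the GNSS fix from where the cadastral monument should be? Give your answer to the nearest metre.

34 m

Observed coordinate differences: Δφ = +0.00106°, Δλ = +0.00388°.
Converting to metres (1° lat = 111195 m, cos φ = 0.594523): observed ΔN = 117.9 m, observed ΔE = 256.5 m.
Subtracting the expected shift leaves a residual of 117.9 − (125) = -7.1 m north and 256.5 − (223) = 33.5 m east.
Residual distance = √((-7.1)² + 33.5²) = 34.2 m.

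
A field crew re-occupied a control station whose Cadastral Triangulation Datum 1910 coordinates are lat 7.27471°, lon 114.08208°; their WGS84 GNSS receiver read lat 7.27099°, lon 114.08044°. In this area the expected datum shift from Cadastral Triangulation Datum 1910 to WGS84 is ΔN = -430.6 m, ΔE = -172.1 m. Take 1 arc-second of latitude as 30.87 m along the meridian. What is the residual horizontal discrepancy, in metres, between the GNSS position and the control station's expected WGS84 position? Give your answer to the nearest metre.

Observed coordinate differences: Δφ = -0.00372°, Δλ = -0.00164°.
Converting to metres (1° lat = 111132 m, cos φ = 0.991950): observed ΔN = -413.4 m, observed ΔE = -180.8 m.
Subtracting the expected shift leaves a residual of -413.4 − (-430.6) = 17.2 m north and -180.8 − (-172.1) = -8.7 m east.
Residual distance = √(17.2² + (-8.7)²) = 19.3 m.

19 m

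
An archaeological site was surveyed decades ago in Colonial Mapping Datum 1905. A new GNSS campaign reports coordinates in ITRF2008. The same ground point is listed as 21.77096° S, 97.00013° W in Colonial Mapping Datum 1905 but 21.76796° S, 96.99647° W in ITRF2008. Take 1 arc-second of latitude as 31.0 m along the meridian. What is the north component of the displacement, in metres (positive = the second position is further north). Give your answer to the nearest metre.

Δφ = -21.76796° − -21.77096° = +0.00300°; Δλ = -96.99647° − -97.00013° = +0.00366°.
1° of latitude = 3600 × 31.00 = 111600 m.
ΔN = Δφ × 111600 = 334.8 m; ΔE = Δλ × 111600 × cos(-21.77096°) = +0.00366 × 111600 × 0.928674 = 379.3 m.

ΔN = 335 m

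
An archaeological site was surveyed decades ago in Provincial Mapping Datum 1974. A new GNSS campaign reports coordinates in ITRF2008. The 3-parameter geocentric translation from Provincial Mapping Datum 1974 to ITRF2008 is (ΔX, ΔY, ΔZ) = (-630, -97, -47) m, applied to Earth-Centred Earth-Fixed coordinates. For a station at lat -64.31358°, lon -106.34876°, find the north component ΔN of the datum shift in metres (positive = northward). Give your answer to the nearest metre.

The local north axis is (−sin φ cos λ, −sin φ sin λ, cos φ), giving ΔN = 159.810 + 83.880 − 20.372 = 223.32 m.

ΔN = 223 m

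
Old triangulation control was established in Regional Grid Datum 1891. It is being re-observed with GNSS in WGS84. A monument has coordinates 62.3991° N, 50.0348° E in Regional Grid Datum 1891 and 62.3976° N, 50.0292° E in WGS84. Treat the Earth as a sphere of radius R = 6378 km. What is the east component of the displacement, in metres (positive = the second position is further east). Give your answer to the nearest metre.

Δφ = 62.3976° − 62.3991° = -0.0015°; Δλ = 50.0292° − 50.0348° = -0.0056°.
1° along a meridian = πR/180 = 111317 m.
ΔN = Δφ × 111317 = -167.0 m; ΔE = Δλ × 111317 × cos(62.3991°) = -0.0056 × 111317 × 0.463310 = -288.8 m.

ΔE = -289 m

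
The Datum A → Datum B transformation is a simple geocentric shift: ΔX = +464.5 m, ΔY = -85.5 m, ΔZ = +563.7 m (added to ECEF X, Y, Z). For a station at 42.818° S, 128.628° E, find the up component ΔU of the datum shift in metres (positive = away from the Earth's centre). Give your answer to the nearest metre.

ΔU = -645 m

The local up (radial) axis is (cos φ cos λ, cos φ sin λ, sin φ), giving ΔU = -212.697 − 48.994 − 383.131 = -644.82 m.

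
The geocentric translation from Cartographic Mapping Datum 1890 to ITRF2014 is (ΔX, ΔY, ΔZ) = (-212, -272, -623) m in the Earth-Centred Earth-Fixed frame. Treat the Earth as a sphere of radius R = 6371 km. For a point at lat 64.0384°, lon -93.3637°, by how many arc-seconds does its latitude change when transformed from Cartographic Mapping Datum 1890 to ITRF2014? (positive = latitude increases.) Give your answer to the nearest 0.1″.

sin φ = 0.899088, cos φ = 0.437769, sin λ = -0.998277, cos λ = -0.058674.
North component: ΔN = −sin φ cos λ·ΔX − sin φ sin λ·ΔY + cos φ·ΔZ = −(0.899088)(-0.058674)(-212) − (0.899088)(-0.998277)(-272) + (0.437769)(-623) = -528.04 m.
1° of latitude spans πR/180 = 111195 m, so Δφ = -528.04 / 111195 × 3600 = -17.096″.

Δφ = -17.1″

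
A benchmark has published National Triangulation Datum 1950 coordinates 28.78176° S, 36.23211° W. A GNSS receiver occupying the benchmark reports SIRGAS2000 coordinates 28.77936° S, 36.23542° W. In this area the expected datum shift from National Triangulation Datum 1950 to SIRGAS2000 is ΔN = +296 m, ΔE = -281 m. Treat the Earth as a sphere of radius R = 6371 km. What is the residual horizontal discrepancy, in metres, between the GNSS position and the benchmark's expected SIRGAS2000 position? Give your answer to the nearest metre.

51 m

Observed coordinate differences: Δφ = +0.00240°, Δλ = -0.00331°.
Converting to metres (1° lat = 111195 m, cos φ = 0.876460): observed ΔN = 266.9 m, observed ΔE = -322.6 m.
Subtracting the expected shift leaves a residual of 266.9 − (296) = -29.1 m north and -322.6 − (-281) = -41.6 m east.
Residual distance = √((-29.1)² + (-41.6)²) = 50.8 m.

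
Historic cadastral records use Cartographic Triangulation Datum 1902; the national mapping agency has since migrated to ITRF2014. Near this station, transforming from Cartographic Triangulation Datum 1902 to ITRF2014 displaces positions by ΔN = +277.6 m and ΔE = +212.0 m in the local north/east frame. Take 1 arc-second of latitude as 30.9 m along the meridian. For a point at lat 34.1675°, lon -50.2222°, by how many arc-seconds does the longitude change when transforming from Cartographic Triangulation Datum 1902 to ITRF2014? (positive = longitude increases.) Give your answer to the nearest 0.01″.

At latitude 34.1675°, cos φ = 0.827399.
1″ of longitude at this latitude = 30.90 × cos φ = 25.5666 m, so Δλ = 212.0 / 25.5666 = 8.292″.

Δλ = 8.29″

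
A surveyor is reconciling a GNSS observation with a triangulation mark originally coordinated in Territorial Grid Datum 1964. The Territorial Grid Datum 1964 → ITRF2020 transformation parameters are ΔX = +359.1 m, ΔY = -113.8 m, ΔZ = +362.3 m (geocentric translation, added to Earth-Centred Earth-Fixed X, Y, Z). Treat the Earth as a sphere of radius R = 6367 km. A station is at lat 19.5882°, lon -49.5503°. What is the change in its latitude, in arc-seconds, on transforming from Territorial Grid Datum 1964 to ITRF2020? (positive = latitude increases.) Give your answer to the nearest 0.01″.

Δφ = 7.59″

sin φ = 0.335258, cos φ = 0.942127, sin λ = -0.760976, cos λ = 0.648780.
North component: ΔN = −sin φ cos λ·ΔX − sin φ sin λ·ΔY + cos φ·ΔZ = −(0.335258)(0.648780)(359.1) − (0.335258)(-0.760976)(-113.8) + (0.942127)(362.3) = 234.19 m.
1° of latitude spans πR/180 = 111125 m, so Δφ = 234.19 / 111125 × 3600 = 7.587″.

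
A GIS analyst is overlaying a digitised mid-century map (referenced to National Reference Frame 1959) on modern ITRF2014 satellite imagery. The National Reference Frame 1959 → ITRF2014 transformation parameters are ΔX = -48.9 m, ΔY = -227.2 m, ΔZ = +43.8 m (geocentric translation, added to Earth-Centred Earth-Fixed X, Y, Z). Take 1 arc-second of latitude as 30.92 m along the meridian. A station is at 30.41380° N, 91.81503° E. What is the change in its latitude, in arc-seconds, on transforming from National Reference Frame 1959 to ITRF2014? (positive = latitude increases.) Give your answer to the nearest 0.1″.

sin φ = 0.506241, cos φ = 0.862392, sin λ = 0.999498, cos λ = -0.031673.
North component: ΔN = −sin φ cos λ·ΔX − sin φ sin λ·ΔY + cos φ·ΔZ = −(0.506241)(-0.031673)(-48.9) − (0.506241)(0.999498)(-227.2) + (0.862392)(43.8) = 151.95 m.
1° of latitude spans 3600 × 30.92 = 111312 m, so Δφ = 151.95 / 111312 × 3600 = 4.914″.

Δφ = 4.9″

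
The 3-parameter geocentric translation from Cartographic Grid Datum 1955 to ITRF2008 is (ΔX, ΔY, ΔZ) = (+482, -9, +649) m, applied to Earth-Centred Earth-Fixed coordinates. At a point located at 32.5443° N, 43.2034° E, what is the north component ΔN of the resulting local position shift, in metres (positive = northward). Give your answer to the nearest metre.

ΔN = 361 m

At φ = 32.5443°, λ = 43.2034°: sin φ = 0.537952, cos φ = 0.842976, sin λ = 0.684590, cos λ = 0.728928.
ΔN = −sin φ cos λ·ΔX − sin φ sin λ·ΔY + cos φ·ΔZ = −(0.537952)(0.728928)(482) − (0.537952)(0.684590)(-9) + (0.842976)(649) = 361.40 m.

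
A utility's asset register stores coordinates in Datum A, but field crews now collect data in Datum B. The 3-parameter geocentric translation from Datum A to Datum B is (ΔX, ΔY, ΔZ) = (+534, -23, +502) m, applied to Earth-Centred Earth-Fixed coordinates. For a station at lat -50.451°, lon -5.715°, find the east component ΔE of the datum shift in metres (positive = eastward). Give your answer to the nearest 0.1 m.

ΔE = 30.3 m

At φ = -50.451°, λ = -5.715°: sin φ = -0.771080, cos φ = 0.636738, sin λ = -0.099580, cos λ = 0.995030.
ΔE = −sin λ·ΔX + cos λ·ΔY = −(-0.099580)·(534) + (0.995030)·(-23) = 30.29 m.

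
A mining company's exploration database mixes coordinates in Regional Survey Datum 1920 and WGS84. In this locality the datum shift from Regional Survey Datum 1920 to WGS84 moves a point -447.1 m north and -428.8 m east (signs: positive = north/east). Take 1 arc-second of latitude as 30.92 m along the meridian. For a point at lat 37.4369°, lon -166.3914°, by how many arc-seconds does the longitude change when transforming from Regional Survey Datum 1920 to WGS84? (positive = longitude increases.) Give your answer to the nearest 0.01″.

At latitude 37.4369°, cos φ = 0.794023.
1″ of longitude at this latitude = 30.92 × cos φ = 24.5512 m, so Δλ = -428.8 / 24.5512 = -17.466″.

Δλ = -17.47″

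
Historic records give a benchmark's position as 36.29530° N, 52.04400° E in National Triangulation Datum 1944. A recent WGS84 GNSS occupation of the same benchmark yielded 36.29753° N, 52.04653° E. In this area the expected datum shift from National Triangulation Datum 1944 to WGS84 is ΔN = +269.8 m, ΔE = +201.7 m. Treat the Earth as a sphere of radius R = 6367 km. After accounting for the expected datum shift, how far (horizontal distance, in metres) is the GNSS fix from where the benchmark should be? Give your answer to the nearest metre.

Observed coordinate differences: Δφ = +0.00223°, Δλ = +0.00253°.
Converting to metres (1° lat = 111125 m, cos φ = 0.805977): observed ΔN = 247.8 m, observed ΔE = 226.6 m.
Subtracting the expected shift leaves a residual of 247.8 − (269.8) = -22.0 m north and 226.6 − (201.7) = 24.9 m east.
Residual distance = √((-22.0)² + 24.9²) = 33.2 m.

33 m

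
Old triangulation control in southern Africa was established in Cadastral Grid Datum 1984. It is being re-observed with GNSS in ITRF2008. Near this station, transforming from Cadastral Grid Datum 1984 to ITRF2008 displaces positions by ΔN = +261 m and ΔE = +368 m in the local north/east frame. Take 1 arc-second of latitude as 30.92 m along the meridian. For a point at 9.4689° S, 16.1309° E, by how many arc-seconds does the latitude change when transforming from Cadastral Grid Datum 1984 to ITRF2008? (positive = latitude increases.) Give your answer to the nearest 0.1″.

Δφ = 8.4″

1″ of latitude = 30.92 m, so Δφ = 261.0 / 30.92 = 8.441″.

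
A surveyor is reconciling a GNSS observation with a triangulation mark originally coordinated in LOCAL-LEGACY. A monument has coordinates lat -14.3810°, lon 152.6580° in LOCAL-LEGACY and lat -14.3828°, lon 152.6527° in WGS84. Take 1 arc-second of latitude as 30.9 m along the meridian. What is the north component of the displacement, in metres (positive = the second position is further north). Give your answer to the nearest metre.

ΔN = -200 m

Δφ = -14.3828° − -14.3810° = -0.0018°; Δλ = 152.6527° − 152.6580° = -0.0053°.
1° of latitude = 3600 × 30.90 = 111240 m.
ΔN = Δφ × 111240 = -200.2 m; ΔE = Δλ × 111240 × cos(-14.3810°) = -0.0053 × 111240 × 0.968666 = -571.1 m.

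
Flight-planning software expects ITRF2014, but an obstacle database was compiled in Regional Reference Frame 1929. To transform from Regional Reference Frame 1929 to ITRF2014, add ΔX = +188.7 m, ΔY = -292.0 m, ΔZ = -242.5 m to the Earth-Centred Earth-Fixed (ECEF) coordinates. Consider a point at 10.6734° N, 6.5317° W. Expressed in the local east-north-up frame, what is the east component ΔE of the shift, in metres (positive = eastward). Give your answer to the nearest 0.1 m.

ΔE = -268.6 m

The local east axis at (φ, λ) is (−sin λ, cos λ, 0), so ΔE = −sin(-6.5317°)·188.7 + cos(-6.5317°)·(-292.0) = -268.64 m.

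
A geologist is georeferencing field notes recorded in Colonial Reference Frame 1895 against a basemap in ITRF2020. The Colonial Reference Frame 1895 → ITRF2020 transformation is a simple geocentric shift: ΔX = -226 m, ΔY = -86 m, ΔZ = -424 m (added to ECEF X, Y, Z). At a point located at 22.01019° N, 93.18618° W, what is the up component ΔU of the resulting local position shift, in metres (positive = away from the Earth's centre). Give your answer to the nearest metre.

At φ = 22.01019°, λ = -93.18618°: sin φ = 0.374771, cos φ = 0.927117, sin λ = -0.998454, cos λ = -0.055581.
ΔU = cos φ cos λ·ΔX + cos φ sin λ·ΔY + sin φ·ΔZ = (0.927117)(-0.055581)(-226) + (0.927117)(-0.998454)(-86) + (0.374771)(-424) = -67.65 m.

ΔU = -68 m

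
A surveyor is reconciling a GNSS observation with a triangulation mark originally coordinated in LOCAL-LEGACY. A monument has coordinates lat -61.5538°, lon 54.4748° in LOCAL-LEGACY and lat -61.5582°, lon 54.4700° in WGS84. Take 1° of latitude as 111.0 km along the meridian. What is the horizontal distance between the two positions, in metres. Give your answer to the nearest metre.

550 m

Δφ = -61.5582° − -61.5538° = -0.0044°; Δλ = 54.4700° − 54.4748° = -0.0048°.
ΔN = Δφ × 111000 = -488.4 m; ΔE = Δλ × 111000 × cos(-61.5538°) = -0.0048 × 111000 × 0.476333 = -253.8 m.
Distance = √(ΔE² + ΔN²) = √((-253.8)² + (-488.4)²) = 550.4 m.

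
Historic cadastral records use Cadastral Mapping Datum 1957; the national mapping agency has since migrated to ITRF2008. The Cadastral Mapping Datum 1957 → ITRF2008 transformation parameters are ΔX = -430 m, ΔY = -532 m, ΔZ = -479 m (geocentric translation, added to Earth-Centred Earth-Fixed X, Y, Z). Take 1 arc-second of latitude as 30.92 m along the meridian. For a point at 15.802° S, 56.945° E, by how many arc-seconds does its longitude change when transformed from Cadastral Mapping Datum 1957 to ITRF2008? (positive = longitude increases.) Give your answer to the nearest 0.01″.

Δλ = 2.36″

sin φ = -0.272314, cos φ = 0.962208, sin λ = 0.838147, cos λ = 0.545444.
East component: ΔE = −sin λ·ΔX + cos λ·ΔY = −(0.838147)(-430) + (0.545444)(-532) = 70.23 m.
1° of latitude spans 3600 × 30.92 = 111312 m; at latitude φ, 1° of longitude spans that × cos φ = 107105.4 m, so Δλ = 70.23 / 107105.4 × 3600 = 2.360″.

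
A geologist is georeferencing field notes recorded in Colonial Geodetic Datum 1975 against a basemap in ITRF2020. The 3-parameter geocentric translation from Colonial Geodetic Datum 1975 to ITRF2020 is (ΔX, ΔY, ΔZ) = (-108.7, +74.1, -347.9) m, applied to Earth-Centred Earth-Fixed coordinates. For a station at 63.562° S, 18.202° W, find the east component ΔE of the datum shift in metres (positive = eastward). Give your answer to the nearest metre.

ΔE = 36 m

The local east axis at (φ, λ) is (−sin λ, cos λ, 0), so ΔE = −sin(-18.202°)·(-108.7) + cos(-18.202°)·74.1 = 36.44 m.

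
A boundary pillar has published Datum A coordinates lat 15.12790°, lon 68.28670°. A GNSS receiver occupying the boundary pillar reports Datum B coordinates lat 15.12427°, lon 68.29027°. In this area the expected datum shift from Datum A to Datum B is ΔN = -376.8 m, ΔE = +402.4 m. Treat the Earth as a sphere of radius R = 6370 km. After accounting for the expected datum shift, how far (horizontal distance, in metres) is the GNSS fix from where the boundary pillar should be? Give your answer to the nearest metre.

Observed coordinate differences: Δφ = -0.00363°, Δλ = +0.00357°.
Converting to metres (1° lat = 111177 m, cos φ = 0.965346): observed ΔN = -403.6 m, observed ΔE = 383.1 m.
Subtracting the expected shift leaves a residual of -403.6 − (-376.8) = -26.8 m north and 383.1 − (402.4) = -19.3 m east.
Residual distance = √((-26.8)² + (-19.3)²) = 33.0 m.

33 m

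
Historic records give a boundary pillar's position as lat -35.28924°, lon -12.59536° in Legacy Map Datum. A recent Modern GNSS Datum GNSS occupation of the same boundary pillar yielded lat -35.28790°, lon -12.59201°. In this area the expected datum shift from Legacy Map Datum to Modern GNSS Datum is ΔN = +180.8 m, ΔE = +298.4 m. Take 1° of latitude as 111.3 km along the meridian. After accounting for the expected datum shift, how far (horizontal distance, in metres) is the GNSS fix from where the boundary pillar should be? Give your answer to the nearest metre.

32 m

Observed coordinate differences: Δφ = +0.00134°, Δλ = +0.00335°.
Converting to metres (1° lat = 111300 m, cos φ = 0.816246): observed ΔN = 149.1 m, observed ΔE = 304.3 m.
Subtracting the expected shift leaves a residual of 149.1 − (180.8) = -31.7 m north and 304.3 − (298.4) = 5.9 m east.
Residual distance = √((-31.7)² + 5.9²) = 32.2 m.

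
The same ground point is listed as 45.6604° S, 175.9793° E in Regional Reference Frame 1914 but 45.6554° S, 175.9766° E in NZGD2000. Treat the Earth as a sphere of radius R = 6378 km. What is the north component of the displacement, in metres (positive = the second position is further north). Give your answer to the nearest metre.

ΔN = 557 m

Δφ = -45.6554° − -45.6604° = +0.0050°; Δλ = 175.9766° − 175.9793° = -0.0027°.
1° along a meridian = πR/180 = 111317 m.
ΔN = Δφ × 111317 = 556.6 m; ΔE = Δλ × 111317 × cos(-45.6604°) = -0.0027 × 111317 × 0.698910 = -210.1 m.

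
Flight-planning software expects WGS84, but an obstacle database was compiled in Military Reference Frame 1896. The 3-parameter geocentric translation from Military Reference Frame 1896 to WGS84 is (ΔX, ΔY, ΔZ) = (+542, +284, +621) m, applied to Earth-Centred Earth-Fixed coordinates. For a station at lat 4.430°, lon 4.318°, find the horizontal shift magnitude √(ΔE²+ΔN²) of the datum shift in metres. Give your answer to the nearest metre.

At φ = 4.430°, λ = 4.318°: sin φ = 0.077241, cos φ = 0.997012, sin λ = 0.075292, cos λ = 0.997162.
ΔE = −sin λ·ΔX + cos λ·ΔY = −(0.075292)·(542) + (0.997162)·(284) = 242.39 m.
ΔN = −sin φ cos λ·ΔX − sin φ sin λ·ΔY + cos φ·ΔZ = −(0.077241)(0.997162)(542) − (0.077241)(0.075292)(284) + (0.997012)(621) = 575.75 m.
Horizontal magnitude = √(ΔE² + ΔN²) = √(242.39² + 575.75²) = 624.69 m.

625 m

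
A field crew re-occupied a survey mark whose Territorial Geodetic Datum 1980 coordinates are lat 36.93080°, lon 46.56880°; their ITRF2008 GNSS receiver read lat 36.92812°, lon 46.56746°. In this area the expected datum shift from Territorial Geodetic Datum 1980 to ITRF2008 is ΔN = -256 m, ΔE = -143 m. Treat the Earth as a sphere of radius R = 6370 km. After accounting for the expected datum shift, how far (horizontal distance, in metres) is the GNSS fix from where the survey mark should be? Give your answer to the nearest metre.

48 m

Observed coordinate differences: Δφ = -0.00268°, Δλ = -0.00134°.
Converting to metres (1° lat = 111177 m, cos φ = 0.799362): observed ΔN = -298.0 m, observed ΔE = -119.1 m.
Subtracting the expected shift leaves a residual of -298.0 − (-256) = -42.0 m north and -119.1 − (-143) = 23.9 m east.
Residual distance = √((-42.0)² + 23.9²) = 48.3 m.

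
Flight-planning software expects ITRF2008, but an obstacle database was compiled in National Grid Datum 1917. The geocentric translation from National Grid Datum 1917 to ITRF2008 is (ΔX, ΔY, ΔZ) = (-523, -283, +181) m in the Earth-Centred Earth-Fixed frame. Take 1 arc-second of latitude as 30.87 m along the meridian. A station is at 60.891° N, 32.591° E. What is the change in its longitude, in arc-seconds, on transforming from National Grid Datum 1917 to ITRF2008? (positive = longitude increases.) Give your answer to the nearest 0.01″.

Δλ = 2.88″

sin φ = 0.873696, cos φ = 0.486473, sin λ = 0.538638, cos λ = 0.842537.
East component: ΔE = −sin λ·ΔX + cos λ·ΔY = −(0.538638)(-523) + (0.842537)(-283) = 43.27 m.
1° of latitude spans 3600 × 30.87 = 111132 m; at latitude φ, 1° of longitude spans that × cos φ = 54062.7 m, so Δλ = 43.27 / 54062.7 × 3600 = 2.881″.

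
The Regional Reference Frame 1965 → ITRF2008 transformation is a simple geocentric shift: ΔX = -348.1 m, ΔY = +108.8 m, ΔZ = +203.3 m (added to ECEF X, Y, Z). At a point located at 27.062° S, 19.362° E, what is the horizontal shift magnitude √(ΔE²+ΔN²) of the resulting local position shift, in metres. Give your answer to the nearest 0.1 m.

At φ = -27.062°, λ = 19.362°: sin φ = -0.454954, cos φ = 0.890515, sin λ = 0.331535, cos λ = 0.943443.
ΔE = −sin λ·ΔX + cos λ·ΔY = −(0.331535)·(-348.1) + (0.943443)·(108.8) = 218.05 m.
ΔN = −sin φ cos λ·ΔX − sin φ sin λ·ΔY + cos φ·ΔZ = −(-0.454954)(0.943443)(-348.1) − (-0.454954)(0.331535)(108.8) + (0.890515)(203.3) = 48.04 m.
Horizontal magnitude = √(ΔE² + ΔN²) = √(218.05² + 48.04²) = 223.28 m.

223.3 m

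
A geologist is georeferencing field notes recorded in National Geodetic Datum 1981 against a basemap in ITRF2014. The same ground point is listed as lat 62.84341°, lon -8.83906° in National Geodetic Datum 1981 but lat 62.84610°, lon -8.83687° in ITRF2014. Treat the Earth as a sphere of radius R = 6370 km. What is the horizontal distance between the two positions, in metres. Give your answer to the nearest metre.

Δφ = 62.84610° − 62.84341° = +0.00269°; Δλ = -8.83687° − -8.83906° = +0.00219°.
1° along a meridian = πR/180 = 111177 m.
ΔN = Δφ × 111177 = 299.1 m; ΔE = Δλ × 111177 × cos(62.84341°) = +0.00219 × 111177 × 0.456424 = 111.1 m.
Distance = √(ΔE² + ΔN²) = √(111.1² + 299.1²) = 319.0 m.

319 m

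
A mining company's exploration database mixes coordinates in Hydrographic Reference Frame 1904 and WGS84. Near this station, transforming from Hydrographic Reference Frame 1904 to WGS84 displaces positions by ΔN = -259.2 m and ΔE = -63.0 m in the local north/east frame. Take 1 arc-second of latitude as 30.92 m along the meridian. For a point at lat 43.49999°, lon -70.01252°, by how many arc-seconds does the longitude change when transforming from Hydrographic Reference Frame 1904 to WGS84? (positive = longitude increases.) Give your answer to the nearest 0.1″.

At latitude 43.49999°, cos φ = 0.725374.
1″ of longitude at this latitude = 30.92 × cos φ = 22.4286 m, so Δλ = -63.0 / 22.4286 = -2.809″.

Δλ = -2.8″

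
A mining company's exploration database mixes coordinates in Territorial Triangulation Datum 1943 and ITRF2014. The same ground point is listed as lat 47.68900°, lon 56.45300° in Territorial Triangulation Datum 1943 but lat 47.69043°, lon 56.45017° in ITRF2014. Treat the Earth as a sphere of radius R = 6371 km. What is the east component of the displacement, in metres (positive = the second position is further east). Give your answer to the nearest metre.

Δφ = 47.69043° − 47.68900° = +0.00143°; Δλ = 56.45017° − 56.45300° = -0.00283°.
1° along a meridian = πR/180 = 111195 m.
ΔN = Δφ × 111195 = 159.0 m; ΔE = Δλ × 111195 × cos(47.68900°) = -0.00283 × 111195 × 0.673155 = -211.8 m.

ΔE = -212 m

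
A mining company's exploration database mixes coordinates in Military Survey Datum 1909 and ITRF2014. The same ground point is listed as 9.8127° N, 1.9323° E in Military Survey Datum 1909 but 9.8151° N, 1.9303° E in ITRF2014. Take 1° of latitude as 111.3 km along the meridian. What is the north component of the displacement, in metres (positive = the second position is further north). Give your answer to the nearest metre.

Δφ = 9.8151° − 9.8127° = +0.0024°; Δλ = 1.9303° − 1.9323° = -0.0020°.
ΔN = Δφ × 111300 = 267.1 m; ΔE = Δλ × 111300 × cos(9.8127°) = -0.0020 × 111300 × 0.985370 = -219.3 m.

ΔN = 267 m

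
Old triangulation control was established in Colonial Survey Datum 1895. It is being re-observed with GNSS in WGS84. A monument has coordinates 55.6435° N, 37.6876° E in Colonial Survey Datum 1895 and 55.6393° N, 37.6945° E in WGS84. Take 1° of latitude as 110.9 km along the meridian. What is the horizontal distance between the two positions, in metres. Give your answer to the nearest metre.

Δφ = 55.6393° − 55.6435° = -0.0042°; Δλ = 37.6945° − 37.6876° = +0.0069°.
ΔN = Δφ × 110900 = -465.8 m; ΔE = Δλ × 110900 × cos(55.6435°) = +0.0069 × 110900 × 0.564340 = 431.8 m.
Distance = √(ΔE² + ΔN²) = √(431.8² + (-465.8)²) = 635.2 m.

635 m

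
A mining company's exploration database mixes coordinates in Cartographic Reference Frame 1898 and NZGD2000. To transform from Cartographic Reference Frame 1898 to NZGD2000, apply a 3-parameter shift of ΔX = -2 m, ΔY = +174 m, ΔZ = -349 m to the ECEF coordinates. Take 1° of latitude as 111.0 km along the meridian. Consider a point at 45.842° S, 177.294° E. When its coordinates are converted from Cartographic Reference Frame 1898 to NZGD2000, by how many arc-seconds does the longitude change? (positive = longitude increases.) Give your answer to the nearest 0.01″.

Δλ = -8.09″

sin φ = -0.717421, cos φ = 0.696639, sin λ = 0.047211, cos λ = -0.998885.
East component: ΔE = −sin λ·ΔX + cos λ·ΔY = −(0.047211)(-2) + (-0.998885)(174) = -173.71 m.
1° of latitude spans 111000 m; at latitude φ, 1° of longitude spans that × cos φ = 77327.0 m, so Δλ = -173.71 / 77327.0 × 3600 = -8.087″.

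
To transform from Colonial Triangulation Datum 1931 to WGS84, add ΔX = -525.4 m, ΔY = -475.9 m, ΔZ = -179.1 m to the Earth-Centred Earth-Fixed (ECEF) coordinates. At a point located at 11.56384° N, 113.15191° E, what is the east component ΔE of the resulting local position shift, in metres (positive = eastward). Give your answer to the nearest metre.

ΔE = 670 m

The local east axis at (φ, λ) is (−sin λ, cos λ, 0), so ΔE = −sin(113.15191°)·(-525.4) + cos(113.15191°)·(-475.9) = 670.20 m.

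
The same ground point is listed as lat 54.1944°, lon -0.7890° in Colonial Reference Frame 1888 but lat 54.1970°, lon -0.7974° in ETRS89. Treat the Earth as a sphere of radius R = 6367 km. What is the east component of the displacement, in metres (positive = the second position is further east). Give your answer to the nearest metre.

ΔE = -546 m

Δφ = 54.1970° − 54.1944° = +0.0026°; Δλ = -0.7974° − -0.7890° = -0.0084°.
1° along a meridian = πR/180 = 111125 m.
ΔN = Δφ × 111125 = 288.9 m; ΔE = Δλ × 111125 × cos(54.1944°) = -0.0084 × 111125 × 0.585037 = -546.1 m.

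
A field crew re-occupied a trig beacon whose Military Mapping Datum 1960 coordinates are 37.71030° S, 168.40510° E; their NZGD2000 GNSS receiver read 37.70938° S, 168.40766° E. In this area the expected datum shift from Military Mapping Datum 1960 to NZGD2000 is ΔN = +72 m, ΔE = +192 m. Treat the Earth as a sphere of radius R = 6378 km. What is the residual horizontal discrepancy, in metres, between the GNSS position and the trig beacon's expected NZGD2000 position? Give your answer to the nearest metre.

Observed coordinate differences: Δφ = +0.00092°, Δλ = +0.00256°.
Converting to metres (1° lat = 111317 m, cos φ = 0.791114): observed ΔN = 102.4 m, observed ΔE = 225.4 m.
Subtracting the expected shift leaves a residual of 102.4 − (72) = 30.4 m north and 225.4 − (192) = 33.4 m east.
Residual distance = √(30.4² + 33.4²) = 45.2 m.

45 m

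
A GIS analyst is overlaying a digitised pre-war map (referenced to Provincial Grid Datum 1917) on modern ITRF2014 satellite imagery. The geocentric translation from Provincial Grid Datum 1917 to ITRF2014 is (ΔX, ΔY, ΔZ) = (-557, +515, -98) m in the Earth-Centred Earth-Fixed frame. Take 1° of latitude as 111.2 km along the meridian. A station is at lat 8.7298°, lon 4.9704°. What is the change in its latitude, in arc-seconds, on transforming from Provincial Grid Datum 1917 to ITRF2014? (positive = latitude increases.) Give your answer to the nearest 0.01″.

Δφ = -0.63″

sin φ = 0.151775, cos φ = 0.988415, sin λ = 0.086641, cos λ = 0.996240.
North component: ΔN = −sin φ cos λ·ΔX − sin φ sin λ·ΔY + cos φ·ΔZ = −(0.151775)(0.996240)(-557) − (0.151775)(0.086641)(515) + (0.988415)(-98) = -19.42 m.
1° of latitude spans 111200 m, so Δφ = -19.42 / 111200 × 3600 = -0.629″.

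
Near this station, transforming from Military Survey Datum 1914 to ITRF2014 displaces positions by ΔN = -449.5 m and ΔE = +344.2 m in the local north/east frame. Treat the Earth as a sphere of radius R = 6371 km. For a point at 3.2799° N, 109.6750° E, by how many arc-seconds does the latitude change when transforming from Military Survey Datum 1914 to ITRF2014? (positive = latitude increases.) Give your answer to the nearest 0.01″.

Δφ = -14.55″

On a sphere of radius R, 1 rad of latitude = R, so Δφ = ΔN / R = -449.5 / 6371000 = -7.0554e-05 rad = -14.553″.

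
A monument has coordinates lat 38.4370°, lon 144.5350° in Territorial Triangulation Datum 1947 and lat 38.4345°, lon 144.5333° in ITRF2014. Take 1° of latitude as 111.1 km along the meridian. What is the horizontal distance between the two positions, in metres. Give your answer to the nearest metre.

Δφ = 38.4345° − 38.4370° = -0.0025°; Δλ = 144.5333° − 144.5350° = -0.0017°.
ΔN = Δφ × 111100 = -277.7 m; ΔE = Δλ × 111100 × cos(38.4370°) = -0.0017 × 111100 × 0.783292 = -147.9 m.
Distance = √(ΔE² + ΔN²) = √((-147.9)² + (-277.7)²) = 314.7 m.

315 m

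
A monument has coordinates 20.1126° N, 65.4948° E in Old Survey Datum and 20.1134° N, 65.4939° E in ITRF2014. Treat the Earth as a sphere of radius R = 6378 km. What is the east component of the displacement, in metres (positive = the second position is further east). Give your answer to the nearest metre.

Δφ = 20.1134° − 20.1126° = +0.0008°; Δλ = 65.4939° − 65.4948° = -0.0009°.
1° along a meridian = πR/180 = 111317 m.
ΔN = Δφ × 111317 = 89.1 m; ΔE = Δλ × 111317 × cos(20.1126°) = -0.0009 × 111317 × 0.939019 = -94.1 m.

ΔE = -94 m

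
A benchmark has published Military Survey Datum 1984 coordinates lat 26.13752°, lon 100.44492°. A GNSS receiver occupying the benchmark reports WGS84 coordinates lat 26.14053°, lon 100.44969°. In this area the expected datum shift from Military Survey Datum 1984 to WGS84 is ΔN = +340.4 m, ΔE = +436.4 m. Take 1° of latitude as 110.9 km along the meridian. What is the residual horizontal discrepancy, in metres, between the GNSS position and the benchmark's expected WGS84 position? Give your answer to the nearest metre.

Observed coordinate differences: Δφ = +0.00301°, Δλ = +0.00477°.
Converting to metres (1° lat = 110900 m, cos φ = 0.897739): observed ΔN = 333.8 m, observed ΔE = 474.9 m.
Subtracting the expected shift leaves a residual of 333.8 − (340.4) = -6.6 m north and 474.9 − (436.4) = 38.5 m east.
Residual distance = √((-6.6)² + 38.5²) = 39.1 m.

39 m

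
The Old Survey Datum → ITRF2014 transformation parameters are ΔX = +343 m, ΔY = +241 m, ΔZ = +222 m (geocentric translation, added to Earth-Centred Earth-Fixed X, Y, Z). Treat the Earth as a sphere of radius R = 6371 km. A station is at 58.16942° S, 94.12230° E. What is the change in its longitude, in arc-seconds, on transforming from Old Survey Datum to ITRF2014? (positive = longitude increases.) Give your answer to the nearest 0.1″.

sin φ = -0.849611, cos φ = 0.527409, sin λ = 0.997413, cos λ = -0.071886.
East component: ΔE = −sin λ·ΔX + cos λ·ΔY = −(0.997413)(343) + (-0.071886)(241) = -359.44 m.
1° of latitude spans πR/180 = 111195 m; at latitude φ, 1° of longitude spans that × cos φ = 58645.2 m, so Δλ = -359.44 / 58645.2 × 3600 = -22.064″.

Δλ = -22.1″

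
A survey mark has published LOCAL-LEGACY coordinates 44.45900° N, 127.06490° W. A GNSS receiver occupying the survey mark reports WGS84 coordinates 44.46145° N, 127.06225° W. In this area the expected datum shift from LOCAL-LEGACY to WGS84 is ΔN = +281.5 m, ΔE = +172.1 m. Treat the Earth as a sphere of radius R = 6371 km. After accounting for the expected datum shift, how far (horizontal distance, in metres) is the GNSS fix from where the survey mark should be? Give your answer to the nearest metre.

Observed coordinate differences: Δφ = +0.00245°, Δλ = +0.00265°.
Converting to metres (1° lat = 111195 m, cos φ = 0.713752): observed ΔN = 272.4 m, observed ΔE = 210.3 m.
Subtracting the expected shift leaves a residual of 272.4 − (281.5) = -9.1 m north and 210.3 − (172.1) = 38.2 m east.
Residual distance = √((-9.1)² + 38.2²) = 39.3 m.

39 m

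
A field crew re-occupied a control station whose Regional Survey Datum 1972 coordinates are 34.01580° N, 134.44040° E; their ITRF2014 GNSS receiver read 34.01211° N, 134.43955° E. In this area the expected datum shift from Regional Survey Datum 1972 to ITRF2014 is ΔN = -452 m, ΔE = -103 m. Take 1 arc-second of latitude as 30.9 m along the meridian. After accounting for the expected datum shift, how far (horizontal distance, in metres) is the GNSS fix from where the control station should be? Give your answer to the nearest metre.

Observed coordinate differences: Δφ = -0.00369°, Δλ = -0.00085°.
Converting to metres (1° lat = 111240 m, cos φ = 0.828883): observed ΔN = -410.5 m, observed ΔE = -78.4 m.
Subtracting the expected shift leaves a residual of -410.5 − (-452) = 41.5 m north and -78.4 − (-103) = 24.6 m east.
Residual distance = √(41.5² + 24.6²) = 48.3 m.

48 m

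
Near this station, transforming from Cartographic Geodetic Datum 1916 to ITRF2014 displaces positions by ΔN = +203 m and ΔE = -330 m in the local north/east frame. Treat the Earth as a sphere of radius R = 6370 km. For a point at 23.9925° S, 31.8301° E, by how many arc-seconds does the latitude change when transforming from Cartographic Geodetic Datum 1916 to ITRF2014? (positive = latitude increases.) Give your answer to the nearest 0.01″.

On a sphere of radius R, 1 rad of latitude = R, so Δφ = ΔN / R = 203.0 / 6370000 = 3.1868e-05 rad = 6.573″.

Δφ = 6.57″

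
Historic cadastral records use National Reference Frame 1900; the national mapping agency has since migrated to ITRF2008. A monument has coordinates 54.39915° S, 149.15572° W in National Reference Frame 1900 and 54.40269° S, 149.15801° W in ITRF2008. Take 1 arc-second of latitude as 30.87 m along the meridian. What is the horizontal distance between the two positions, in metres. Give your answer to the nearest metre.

Δφ = -54.40269° − -54.39915° = -0.00354°; Δλ = -149.15801° − -149.15572° = -0.00229°.
1° of latitude = 3600 × 30.87 = 111132 m.
ΔN = Δφ × 111132 = -393.4 m; ΔE = Δλ × 111132 × cos(-54.39915°) = -0.00229 × 111132 × 0.582135 = -148.1 m.
Distance = √(ΔE² + ΔN²) = √((-148.1)² + (-393.4)²) = 420.4 m.

420 m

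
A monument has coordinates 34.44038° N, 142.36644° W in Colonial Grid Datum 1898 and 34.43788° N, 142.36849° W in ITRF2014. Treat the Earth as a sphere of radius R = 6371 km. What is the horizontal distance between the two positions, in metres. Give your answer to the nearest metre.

Δφ = 34.43788° − 34.44038° = -0.00250°; Δλ = -142.36849° − -142.36644° = -0.00205°.
1° along a meridian = πR/180 = 111195 m.
ΔN = Δφ × 111195 = -278.0 m; ΔE = Δλ × 111195 × cos(34.44038°) = -0.00205 × 111195 × 0.824715 = -188.0 m.
Distance = √(ΔE² + ΔN²) = √((-188.0)² + (-278.0)²) = 335.6 m.

336 m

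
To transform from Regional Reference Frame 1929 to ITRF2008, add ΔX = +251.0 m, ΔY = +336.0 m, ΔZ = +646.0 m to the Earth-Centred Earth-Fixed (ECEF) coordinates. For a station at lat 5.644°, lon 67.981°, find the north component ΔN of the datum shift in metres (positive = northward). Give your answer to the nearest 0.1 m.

ΔN = 603.0 m

The local north axis is (−sin φ cos λ, −sin φ sin λ, cos φ), giving ΔN = -9.255 − 30.634 + 642.868 = 602.98 m.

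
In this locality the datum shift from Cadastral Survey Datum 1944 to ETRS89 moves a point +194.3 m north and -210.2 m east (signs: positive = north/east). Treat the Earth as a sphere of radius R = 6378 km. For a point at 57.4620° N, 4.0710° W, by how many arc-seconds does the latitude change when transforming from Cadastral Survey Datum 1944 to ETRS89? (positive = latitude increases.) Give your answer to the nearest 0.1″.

On a sphere of radius R, 1 rad of latitude = R, so Δφ = ΔN / R = 194.3 / 6378000 = 3.0464e-05 rad = 6.284″.

Δφ = 6.3″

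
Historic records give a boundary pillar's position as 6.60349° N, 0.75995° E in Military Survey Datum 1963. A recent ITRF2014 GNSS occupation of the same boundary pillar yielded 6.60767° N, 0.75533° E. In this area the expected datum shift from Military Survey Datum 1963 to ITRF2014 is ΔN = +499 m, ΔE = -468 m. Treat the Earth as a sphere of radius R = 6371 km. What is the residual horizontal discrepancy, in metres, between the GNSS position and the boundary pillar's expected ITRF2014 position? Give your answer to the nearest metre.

54 m

Observed coordinate differences: Δφ = +0.00418°, Δλ = -0.00462°.
Converting to metres (1° lat = 111195 m, cos φ = 0.993366): observed ΔN = 464.8 m, observed ΔE = -510.3 m.
Subtracting the expected shift leaves a residual of 464.8 − (499) = -34.2 m north and -510.3 − (-468) = -42.3 m east.
Residual distance = √((-34.2)² + (-42.3)²) = 54.4 m.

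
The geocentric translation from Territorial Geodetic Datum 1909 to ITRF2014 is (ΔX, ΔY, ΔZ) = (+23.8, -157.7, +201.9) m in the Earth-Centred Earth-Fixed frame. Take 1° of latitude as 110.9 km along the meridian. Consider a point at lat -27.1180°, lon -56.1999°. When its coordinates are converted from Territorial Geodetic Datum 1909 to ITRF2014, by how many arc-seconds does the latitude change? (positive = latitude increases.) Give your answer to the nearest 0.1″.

Δφ = 8.0″

sin φ = -0.455825, cos φ = 0.890070, sin λ = -0.830983, cos λ = 0.556297.
North component: ΔN = −sin φ cos λ·ΔX − sin φ sin λ·ΔY + cos φ·ΔZ = −(-0.455825)(0.556297)(23.8) − (-0.455825)(-0.830983)(-157.7) + (0.890070)(201.9) = 245.47 m.
1° of latitude spans 110900 m, so Δφ = 245.47 / 110900 × 3600 = 7.969″.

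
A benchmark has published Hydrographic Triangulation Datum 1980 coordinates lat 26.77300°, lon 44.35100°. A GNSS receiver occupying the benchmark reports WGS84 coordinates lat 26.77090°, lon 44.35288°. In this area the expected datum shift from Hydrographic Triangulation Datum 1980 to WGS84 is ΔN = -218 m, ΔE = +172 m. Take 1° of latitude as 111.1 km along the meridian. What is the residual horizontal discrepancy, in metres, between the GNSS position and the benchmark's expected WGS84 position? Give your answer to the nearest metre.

21 m

Observed coordinate differences: Δφ = -0.00210°, Δλ = +0.00188°.
Converting to metres (1° lat = 111100 m, cos φ = 0.892798): observed ΔN = -233.3 m, observed ΔE = 186.5 m.
Subtracting the expected shift leaves a residual of -233.3 − (-218) = -15.3 m north and 186.5 − (172) = 14.5 m east.
Residual distance = √((-15.3)² + 14.5²) = 21.1 m.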